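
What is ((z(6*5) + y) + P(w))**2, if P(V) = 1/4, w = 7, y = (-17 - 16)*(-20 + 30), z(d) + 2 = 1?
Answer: 1750329/16 ≈ 1.0940e+5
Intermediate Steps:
z(d) = -1 (z(d) = -2 + 1 = -1)
y = -330 (y = -33*10 = -330)
P(V) = 1/4
((z(6*5) + y) + P(w))**2 = ((-1 - 330) + 1/4)**2 = (-331 + 1/4)**2 = (-1323/4)**2 = 1750329/16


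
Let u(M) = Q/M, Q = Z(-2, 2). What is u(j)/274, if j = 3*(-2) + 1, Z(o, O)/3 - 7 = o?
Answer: -3/274 ≈ -0.010949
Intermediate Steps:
Z(o, O) = 21 + 3*o
Q = 15 (Q = 21 + 3*(-2) = 21 - 6 = 15)
j = -5 (j = -6 + 1 = -5)
u(M) = 15/M
u(j)/274 = (15/(-5))/274 = (15*(-⅕))/274 = (1/274)*(-3) = -3/274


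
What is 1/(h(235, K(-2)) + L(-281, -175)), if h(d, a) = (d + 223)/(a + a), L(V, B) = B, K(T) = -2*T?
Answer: -4/471 ≈ -0.0084926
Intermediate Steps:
h(d, a) = (223 + d)/(2*a) (h(d, a) = (223 + d)/((2*a)) = (223 + d)*(1/(2*a)) = (223 + d)/(2*a))
1/(h(235, K(-2)) + L(-281, -175)) = 1/((223 + 235)/(2*((-2*(-2)))) - 175) = 1/((½)*458/4 - 175) = 1/((½)*(¼)*458 - 175) = 1/(229/4 - 175) = 1/(-471/4) = -4/471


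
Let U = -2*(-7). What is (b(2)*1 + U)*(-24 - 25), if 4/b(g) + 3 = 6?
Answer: -2254/3 ≈ -751.33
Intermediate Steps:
b(g) = 4/3 (b(g) = 4/(-3 + 6) = 4/3)
U = 14
(b(2)*1 + U)*(-24 - 25) = ((4/3)*1 + 14)*(-24 - 25) = (4/3 + 14)*(-49) = (46/3)*(-49) = -2254/3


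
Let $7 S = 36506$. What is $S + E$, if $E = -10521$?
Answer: $- \frac{37141}{7} \approx -5305.9$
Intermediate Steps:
$S = \frac{36506}{7}$ ($S = \frac{1}{7} \cdot 36506 = \frac{36506}{7} \approx 5215.1$)
$S + E = \frac{36506}{7} - 10521 = - \frac{37141}{7}$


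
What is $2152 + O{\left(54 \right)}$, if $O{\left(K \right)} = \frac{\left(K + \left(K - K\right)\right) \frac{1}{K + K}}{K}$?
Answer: $\frac{232417}{108} \approx 2152.0$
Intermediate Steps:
$O{\left(K \right)} = \frac{1}{2 K}$ ($O{\left(K \right)} = \frac{\left(K + 0\right) \frac{1}{2 K}}{K} = \frac{K \frac{1}{2 K}}{K} = \frac{1}{2 K}$)
$2152 + O{\left(54 \right)} = 2152 + \frac{1}{2 \cdot 54} = 2152 + \frac{1}{2} \cdot \frac{1}{54} = 2152 + \frac{1}{108} = \frac{232417}{108}$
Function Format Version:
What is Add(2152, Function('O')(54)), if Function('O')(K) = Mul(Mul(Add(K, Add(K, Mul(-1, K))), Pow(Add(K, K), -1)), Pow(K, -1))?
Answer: Rational(232417, 108) ≈ 2152.0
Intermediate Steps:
Function('O')(K) = Mul(Rational(1, 2), Pow(K, -1)) (Function('O')(K) = Mul(Mul(Add(K, 0), Pow(Mul(2, K), -1)), Pow(K, -1)) = Mul(Mul(K, Mul(Rational(1, 2), Pow(K, -1))), Pow(K, -1)) = Mul(Rational(1, 2), Pow(K, -1)))
Add(2152, Function('O')(54)) = Add(2152, Mul(Rational(1, 2), Pow(54, -1))) = Add(2152, Mul(Rational(1, 2), Rational(1, 54))) = Add(2152, Rational(1, 108)) = Rational(232417, 108)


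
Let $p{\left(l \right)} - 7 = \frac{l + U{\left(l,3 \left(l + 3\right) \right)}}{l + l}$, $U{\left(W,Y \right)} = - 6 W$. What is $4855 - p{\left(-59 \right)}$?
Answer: $\frac{9701}{2} \approx 4850.5$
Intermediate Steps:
$p{\left(l \right)} = \frac{9}{2}$ ($p{\left(l \right)} = 7 + \frac{l - 6 l}{l + l} = 7 + \frac{\left(-5\right) l}{2 l} = 7 + - 5 l \frac{1}{2 l} = 7 - \frac{5}{2} = \frac{9}{2}$)
$4855 - p{\left(-59 \right)} = 4855 - \frac{9}{2} = \frac{9701}{2}$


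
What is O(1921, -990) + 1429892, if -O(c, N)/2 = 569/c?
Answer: 2746821394/1921 ≈ 1.4299e+6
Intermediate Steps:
O(c, N) = -1138/c
O(1921, -990) + 1429892 = -1138/1921 + 1429892 = 2746821394/1921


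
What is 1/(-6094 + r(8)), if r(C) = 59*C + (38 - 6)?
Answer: -1/5590 ≈ -0.00017889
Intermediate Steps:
r(C) = 32 + 59*C (r(C) = 59*C + 32 = 32 + 59*C)
1/(-6094 + r(8)) = 1/(-6094 + (32 + 59*8)) = 1/(-6094 + (32 + 472)) = 1/(-6094 + 504) = 1/(-5590) = -1/5590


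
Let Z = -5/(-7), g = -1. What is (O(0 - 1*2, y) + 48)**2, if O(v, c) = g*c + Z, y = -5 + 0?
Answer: 141376/49 ≈ 2885.2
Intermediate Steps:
Z = 5/7 (Z = -5*(-1/7) = 5/7 ≈ 0.71429)
y = -5
O(v, c) = 5/7 - c (O(v, c) = -c + 5/7 = 5/7 - c)
(O(0 - 1*2, y) + 48)**2 = ((5/7 - 1*(-5)) + 48)**2 = ((5/7 + 5) + 48)**2 = (40/7 + 48)**2 = (376/7)**2 = 141376/49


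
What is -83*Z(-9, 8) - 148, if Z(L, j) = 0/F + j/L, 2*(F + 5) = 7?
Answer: -668/9 ≈ -74.222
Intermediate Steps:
F = -3/2 (F = -5 + (½)*7 = -5 + 7/2 = -3/2 ≈ -1.5000)
Z(L, j) = j/L (Z(L, j) = 0/(-3/2) + j/L = 0*(-⅔) + j/L = 0 + j/L = j/L)
-83*Z(-9, 8) - 148 = -664/(-9) - 148 = -664*(-1)/9 - 148 = -83*(-8/9) - 148 = 664/9 - 148 = -668/9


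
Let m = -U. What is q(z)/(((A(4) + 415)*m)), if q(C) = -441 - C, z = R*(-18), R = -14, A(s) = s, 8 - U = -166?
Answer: 231/24302 ≈ 0.0095054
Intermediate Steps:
U = 174 (U = 8 - 1*(-166) = 8 + 166 = 174)
m = -174 (m = -1*174 = -174)
z = 252 (z = -14*(-18) = 252)
q(z)/(((A(4) + 415)*m)) = (-441 - 1*252)/(((4 + 415)*(-174))) = (-441 - 252)/((419*(-174))) = -693/(-72906) = -693*(-1/72906) = 231/24302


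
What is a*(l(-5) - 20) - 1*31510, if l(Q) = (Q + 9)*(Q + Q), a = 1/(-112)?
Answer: -882265/28 ≈ -31509.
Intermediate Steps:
a = -1/112 ≈ -0.0089286
l(Q) = 2*Q*(9 + Q) (l(Q) = (9 + Q)*(2*Q) = 2*Q*(9 + Q))
a*(l(-5) - 20) - 1*31510 = -(2*(-5)*(9 - 5) - 20)/112 - 1*31510 = -(2*(-5)*4 - 20)/112 - 31510 = -(-40 - 20)/112 - 31510 = -1/112*(-60) - 31510 = 15/28 - 31510 = -882265/28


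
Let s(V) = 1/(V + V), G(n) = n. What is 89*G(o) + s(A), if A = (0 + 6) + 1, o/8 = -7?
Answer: -69775/14 ≈ -4983.9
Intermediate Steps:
o = -56 (o = 8*(-7) = -56)
A = 7 (A = 6 + 1 = 7)
s(V) = 1/(2*V)
89*G(o) + s(A) = 89*(-56) + (1/2)/7 = -4984 + (1/2)*(1/7) = -4984 + 1/14 = -69775/14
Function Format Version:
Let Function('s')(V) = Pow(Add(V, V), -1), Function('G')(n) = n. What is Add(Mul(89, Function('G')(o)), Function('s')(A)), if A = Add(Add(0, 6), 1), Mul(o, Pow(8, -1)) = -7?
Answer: Rational(-69775, 14) ≈ -4983.9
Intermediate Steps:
o = -56 (o = Mul(8, -7) = -56)
A = 7 (A = Add(6, 1) = 7)
Function('s')(V) = Mul(Rational(1, 2), Pow(V, -1)) (Function('s')(V) = Pow(Mul(2, V), -1) = Mul(Rational(1, 2), Pow(V, -1)))
Add(Mul(89, Function('G')(o)), Function('s')(A)) = Add(Mul(89, -56), Mul(Rational(1, 2), Pow(7, -1))) = Add(-4984, Mul(Rational(1, 2), Rational(1, 7))) = Add(-4984, Rational(1, 14)) = Rational(-69775, 14)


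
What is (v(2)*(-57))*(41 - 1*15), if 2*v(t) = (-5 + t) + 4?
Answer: -741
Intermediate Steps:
v(t) = -1/2 + t/2 (v(t) = ((-5 + t) + 4)/2 = (-1 + t)/2 = -1/2 + t/2)
(v(2)*(-57))*(41 - 1*15) = ((-1/2 + (1/2)*2)*(-57))*(41 - 1*15) = ((-1/2 + 1)*(-57))*(41 - 15) = ((1/2)*(-57))*26 = -57/2*26 = -741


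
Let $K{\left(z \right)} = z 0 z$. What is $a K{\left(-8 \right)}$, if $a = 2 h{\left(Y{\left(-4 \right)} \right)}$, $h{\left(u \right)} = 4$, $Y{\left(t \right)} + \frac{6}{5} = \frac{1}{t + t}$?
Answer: $0$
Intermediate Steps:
$Y{\left(t \right)} = - \frac{6}{5} + \frac{1}{2 t}$ ($Y{\left(t \right)} = - \frac{6}{5} + \frac{1}{t + t} = - \frac{6}{5} + \frac{1}{2 t}$)
$K{\left(z \right)} = 0$ ($K{\left(z \right)} = 0 z = 0$)
$a = 8$ ($a = 2 \cdot 4 = 8$)
$a K{\left(-8 \right)} = 8 \cdot 0 = 0$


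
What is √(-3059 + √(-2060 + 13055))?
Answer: √(-3059 + √10995) ≈ 54.352*I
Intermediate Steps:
√(-3059 + √(-2060 + 13055)) = √(-3059 + √10995)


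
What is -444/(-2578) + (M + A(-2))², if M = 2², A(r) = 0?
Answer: 20846/1289 ≈ 16.172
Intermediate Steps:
M = 4
-444/(-2578) + (M + A(-2))² = -444/(-2578) + (4 + 0)² = -444*(-1/2578) + 4² = 222/1289 + 16 = 20846/1289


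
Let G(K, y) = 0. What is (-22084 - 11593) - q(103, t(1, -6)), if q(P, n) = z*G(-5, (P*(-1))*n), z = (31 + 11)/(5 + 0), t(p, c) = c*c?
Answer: -33677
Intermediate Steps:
t(p, c) = c**2
z = 42/5 ≈ 8.4000
q(P, n) = 0 (q(P, n) = (42/5)*0 = 0)
(-22084 - 11593) - q(103, t(1, -6)) = (-22084 - 11593) - 1*0 = -33677 + 0 = -33677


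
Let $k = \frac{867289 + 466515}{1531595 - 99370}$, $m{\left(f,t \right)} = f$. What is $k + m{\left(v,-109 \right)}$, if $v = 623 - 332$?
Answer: $\frac{418111279}{1432225} \approx 291.93$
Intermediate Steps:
$v = 291$ ($v = 623 - 332 = 291$)
$k = \frac{1333804}{1432225} \approx 0.93128$
$k + m{\left(v,-109 \right)} = \frac{1333804}{1432225} + 291 = \frac{418111279}{1432225}$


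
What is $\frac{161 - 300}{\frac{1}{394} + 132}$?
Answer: $- \frac{54766}{52009} \approx -1.053$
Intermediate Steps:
$\frac{161 - 300}{\frac{1}{394} + 132} = - \frac{139}{\frac{52009}{394}} = \left(-139\right) \frac{394}{52009} = - \frac{54766}{52009}$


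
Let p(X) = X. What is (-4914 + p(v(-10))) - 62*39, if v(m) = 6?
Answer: -7326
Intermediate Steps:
(-4914 + p(v(-10))) - 62*39 = (-4914 + 6) - 62*39 = -4908 - 2418 = -7326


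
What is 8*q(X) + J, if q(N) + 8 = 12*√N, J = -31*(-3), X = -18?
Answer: 29 + 288*I*√2 ≈ 29.0 + 407.29*I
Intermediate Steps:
J = 93
q(N) = -8 + 12*√N
8*q(X) + J = 8*(-8 + 12*√(-18)) + 93 = 8*(-8 + 12*(3*I*√2)) + 93 = 8*(-8 + 36*I*√2) + 93 = (-64 + 288*I*√2) + 93 = 29 + 288*I*√2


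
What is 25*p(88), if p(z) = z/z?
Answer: 25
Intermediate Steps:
p(z) = 1
25*p(88) = 25*1 = 25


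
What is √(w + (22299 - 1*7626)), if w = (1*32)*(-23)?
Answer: √13937 ≈ 118.06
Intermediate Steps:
w = -736 (w = 32*(-23) = -736)
√(w + (22299 - 1*7626)) = √(-736 + (22299 - 1*7626)) = √(-736 + (22299 - 7626)) = √(-736 + 14673) = √13937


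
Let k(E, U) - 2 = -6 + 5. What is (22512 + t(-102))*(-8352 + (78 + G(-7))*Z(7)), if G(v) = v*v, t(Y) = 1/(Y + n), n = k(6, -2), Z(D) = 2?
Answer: -18412511678/101 ≈ -1.8230e+8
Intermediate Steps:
k(E, U) = 1 (k(E, U) = 2 + (-6 + 5) = 2 - 1 = 1)
n = 1
t(Y) = 1/(1 + Y) (t(Y) = 1/(Y + 1) = 1/(1 + Y))
G(v) = v²
(22512 + t(-102))*(-8352 + (78 + G(-7))*Z(7)) = (22512 + 1/(1 - 102))*(-8352 + (78 + (-7)²)*2) = (22512 + 1/(-101))*(-8352 + (78 + 49)*2) = (22512 - 1/101)*(-8352 + 127*2) = 2273711*(-8352 + 254)/101 = (2273711/101)*(-8098) = -18412511678/101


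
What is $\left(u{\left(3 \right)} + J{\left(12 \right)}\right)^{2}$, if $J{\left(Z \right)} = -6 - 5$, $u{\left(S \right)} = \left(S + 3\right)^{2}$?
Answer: $625$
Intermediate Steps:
$u{\left(S \right)} = \left(3 + S\right)^{2}$
$J{\left(Z \right)} = -11$ ($J{\left(Z \right)} = -6 - 5 = -11$)
$\left(u{\left(3 \right)} + J{\left(12 \right)}\right)^{2} = \left(\left(3 + 3\right)^{2} - 11\right)^{2} = \left(6^{2} - 11\right)^{2} = \left(36 - 11\right)^{2} = 25^{2} = 625$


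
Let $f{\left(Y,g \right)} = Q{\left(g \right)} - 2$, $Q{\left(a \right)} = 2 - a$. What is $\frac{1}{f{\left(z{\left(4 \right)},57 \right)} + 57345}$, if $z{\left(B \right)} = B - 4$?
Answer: $\frac{1}{57288} \approx 1.7456 \cdot 10^{-5}$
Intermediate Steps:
$z{\left(B \right)} = -4 + B$
$f{\left(Y,g \right)} = - g$ ($f{\left(Y,g \right)} = \left(2 - g\right) - 2 = - g$)
$\frac{1}{f{\left(z{\left(4 \right)},57 \right)} + 57345} = \frac{1}{\left(-1\right) 57 + 57345} = \frac{1}{-57 + 57345} = \frac{1}{57288}$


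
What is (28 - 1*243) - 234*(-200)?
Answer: 46585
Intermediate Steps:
(28 - 1*243) - 234*(-200) = (28 - 243) + 46800 = -215 + 46800 = 46585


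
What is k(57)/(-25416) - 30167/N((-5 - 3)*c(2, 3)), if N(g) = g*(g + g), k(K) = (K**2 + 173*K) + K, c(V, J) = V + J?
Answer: -11234151/1129600 ≈ -9.9453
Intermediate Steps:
c(V, J) = J + V
k(K) = K**2 + 174*K
N(g) = 2*g**2 (N(g) = g*(2*g) = 2*g**2)
k(57)/(-25416) - 30167/N((-5 - 3)*c(2, 3)) = (57*(174 + 57))/(-25416) - 30167*1/(2*(-5 - 3)**2*(3 + 2)**2) = (57*231)*(-1/25416) - 30167/(2*(-8*5)**2) = 13167*(-1/25416) - 30167/(2*(-40)**2) = -1463/2824 - 30167/(2*1600) = -1463/2824 - 30167/3200 = -11234151/1129600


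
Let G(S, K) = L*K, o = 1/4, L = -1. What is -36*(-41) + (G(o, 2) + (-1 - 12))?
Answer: 1461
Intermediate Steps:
o = ¼ (o = 1*(¼) = ¼ ≈ 0.25000)
G(S, K) = -K
-36*(-41) + (G(o, 2) + (-1 - 12)) = -36*(-41) + (-1*2 + (-1 - 12)) = 1476 + (-2 - 13) = 1476 - 15 = 1461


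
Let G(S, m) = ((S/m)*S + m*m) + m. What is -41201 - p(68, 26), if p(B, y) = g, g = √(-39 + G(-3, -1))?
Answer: -41201 - 4*I*√3 ≈ -41201.0 - 6.9282*I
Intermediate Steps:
G(S, m) = m + m² + S²/m (G(S, m) = (S²/m + m²) + m = (m² + S²/m) + m = m + m² + S²/m)
g = 4*I*√3 (g = √(-39 + (-1 + (-1)² + (-3)²/(-1))) = √(-39 + (-1 + 1 + 9*(-1))) = √(-39 + (-1 + 1 - 9)) = √(-39 - 9) = √(-48) = 4*I*√3 ≈ 6.9282*I)
p(B, y) = 4*I*√3
-41201 - p(68, 26) = -41201 - 4*I*√3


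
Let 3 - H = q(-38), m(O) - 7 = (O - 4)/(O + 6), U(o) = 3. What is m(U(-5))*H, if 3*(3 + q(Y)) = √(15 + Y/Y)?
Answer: 868/27 ≈ 32.148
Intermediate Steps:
q(Y) = -5/3 (q(Y) = -3 + √(15 + Y/Y)/3 = -3 + √(15 + 1)/3 = -3 + √16/3 = -3 + (⅓)*4 = -3 + 4/3 = -5/3)
m(O) = 7 + (-4 + O)/(6 + O) (m(O) = 7 + (O - 4)/(O + 6) = 7 + (-4 + O)/(6 + O))
H = 14/3 (H = 3 - 1*(-5/3) = 3 + 5/3 = 14/3 ≈ 4.6667)
m(U(-5))*H = (2*(19 + 4*3)/(6 + 3))*(14/3) = (2*(19 + 12)/9)*(14/3) = (2*(⅑)*31)*(14/3) = (62/9)*(14/3) = 868/27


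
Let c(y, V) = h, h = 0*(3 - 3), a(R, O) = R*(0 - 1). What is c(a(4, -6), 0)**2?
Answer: 0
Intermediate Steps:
a(R, O) = -R (a(R, O) = R*(-1) = -R)
h = 0 (h = 0*0 = 0)
c(y, V) = 0
c(a(4, -6), 0)**2 = 0**2 = 0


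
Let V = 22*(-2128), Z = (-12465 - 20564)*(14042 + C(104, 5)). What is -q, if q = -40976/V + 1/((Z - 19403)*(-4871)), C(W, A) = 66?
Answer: -5813084922882511/6641580040744110 ≈ -0.87526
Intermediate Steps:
Z = -465973132 (Z = (-12465 - 20564)*(14042 + 66) = -33029*14108 = -465973132)
V = -46816
q = 5813084922882511/6641580040744110 (q = -40976/(-46816) + 1/(-465973132 - 19403*(-4871)) = -40976*(-1/46816) - 1/4871/(-465992535) = 2561/2926 - 1/465992535*(-1/4871) = 2561/2926 + 1/2269849637985 = 5813084922882511/6641580040744110 ≈ 0.87526)
-q = -1*5813084922882511/6641580040744110 = -5813084922882511/6641580040744110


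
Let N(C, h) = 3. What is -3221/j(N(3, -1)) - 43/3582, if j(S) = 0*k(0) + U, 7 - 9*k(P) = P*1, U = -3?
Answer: 3845831/3582 ≈ 1073.7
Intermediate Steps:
k(P) = 7/9 - P/9
j(S) = -3 (j(S) = 0*(7/9 - ⅑*0) - 3 = 0*(7/9 + 0) - 3 = 0*(7/9) - 3 = 0 - 3 = -3)
-3221/j(N(3, -1)) - 43/3582 = -3221/(-3) - 43/3582 = -3221*(-⅓) - 43*1/3582 = 3221/3 - 43/3582 = 3845831/3582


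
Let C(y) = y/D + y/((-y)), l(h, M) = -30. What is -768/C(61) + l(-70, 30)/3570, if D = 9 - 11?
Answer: 1243/51 ≈ 24.373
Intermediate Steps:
D = -2
C(y) = -1 - y/2 (C(y) = y/(-2) + y/((-y)) = y*(-½) + y*(-1/y) = -y/2 - 1 = -1 - y/2)
-768/C(61) + l(-70, 30)/3570 = -768/(-1 - ½*61) - 30/3570 = -768/(-1 - 61/2) - 30*1/3570 = -768/(-63/2) - 1/119 = -768*(-2/63) - 1/119 = 512/21 - 1/119 = 1243/51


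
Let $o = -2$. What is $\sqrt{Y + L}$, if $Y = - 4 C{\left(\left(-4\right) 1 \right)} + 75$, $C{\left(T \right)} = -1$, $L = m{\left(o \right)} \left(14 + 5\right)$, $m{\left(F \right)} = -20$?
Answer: $i \sqrt{301} \approx 17.349 i$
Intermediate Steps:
$L = -380$ ($L = - 20 \left(14 + 5\right) = \left(-20\right) 19 = -380$)
$Y = 79$ ($Y = \left(-4\right) \left(-1\right) + 75 = 4 + 75 = 79$)
$\sqrt{Y + L} = \sqrt{79 - 380} = \sqrt{-301} = i \sqrt{301}$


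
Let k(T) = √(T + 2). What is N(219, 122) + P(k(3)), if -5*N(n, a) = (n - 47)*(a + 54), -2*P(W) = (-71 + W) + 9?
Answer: -30117/5 - √5/2 ≈ -6024.5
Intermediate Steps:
k(T) = √(2 + T)
P(W) = 31 - W/2 (P(W) = -((-71 + W) + 9)/2 = -(-62 + W)/2 = 31 - W/2)
N(n, a) = -(-47 + n)*(54 + a)/5 (N(n, a) = -(n - 47)*(a + 54)/5 = -(-47 + n)*(54 + a)/5)
N(219, 122) + P(k(3)) = (2538/5 - 54/5*219 + (47/5)*122 - ⅕*122*219) + (31 - √(2 + 3)/2) = (2538/5 - 11826/5 + 5734/5 - 26718/5) + (31 - √5/2) = -30272/5 + (31 - √5/2) = -30117/5 - √5/2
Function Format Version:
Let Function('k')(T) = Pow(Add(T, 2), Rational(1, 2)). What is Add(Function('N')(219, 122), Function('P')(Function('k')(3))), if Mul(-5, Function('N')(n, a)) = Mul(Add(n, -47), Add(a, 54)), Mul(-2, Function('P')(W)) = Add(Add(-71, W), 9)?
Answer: Add(Rational(-30117, 5), Mul(Rational(-1, 2), Pow(5, Rational(1, 2)))) ≈ -6024.5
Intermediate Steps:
Function('k')(T) = Pow(Add(2, T), Rational(1, 2))
Function('P')(W) = Add(31, Mul(Rational(-1, 2), W)) (Function('P')(W) = Mul(Rational(-1, 2), Add(Add(-71, W), 9)) = Mul(Rational(-1, 2), Add(-62, W)) = Add(31, Mul(Rational(-1, 2), W)))
Function('N')(n, a) = Mul(Rational(-1, 5), Add(-47, n), Add(54, a)) (Function('N')(n, a) = Mul(Rational(-1, 5), Mul(Add(n, -47), Add(a, 54))) = Mul(Rational(-1, 5), Mul(Add(-47, n), Add(54, a))) = Mul(Rational(-1, 5), Add(-47, n), Add(54, a)))
Add(Function('N')(219, 122), Function('P')(Function('k')(3))) = Add(Add(Rational(2538, 5), Mul(Rational(-54, 5), 219), Mul(Rational(47, 5), 122), Mul(Rational(-1, 5), 122, 219)), Add(31, Mul(Rational(-1, 2), Pow(Add(2, 3), Rational(1, 2))))) = Add(Add(Rational(2538, 5), Rational(-11826, 5), Rational(5734, 5), Rational(-26718, 5)), Add(31, Mul(Rational(-1, 2), Pow(5, Rational(1, 2))))) = Add(Rational(-30272, 5), Add(31, Mul(Rational(-1, 2), Pow(5, Rational(1, 2))))) = Add(Rational(-30117, 5), Mul(Rational(-1, 2), Pow(5, Rational(1, 2))))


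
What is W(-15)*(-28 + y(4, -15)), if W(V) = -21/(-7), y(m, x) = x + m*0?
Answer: -129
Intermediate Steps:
y(m, x) = x (y(m, x) = x + 0 = x)
W(V) = 3 (W(V) = -21*(-⅐) = 3)
W(-15)*(-28 + y(4, -15)) = 3*(-28 - 15) = 3*(-43) = -129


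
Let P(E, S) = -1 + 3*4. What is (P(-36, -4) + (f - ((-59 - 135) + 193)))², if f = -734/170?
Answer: 426409/7225 ≈ 59.019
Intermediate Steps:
P(E, S) = 11 (P(E, S) = -1 + 12 = 11)
f = -367/85 (f = -734*1/170 = -367/85 ≈ -4.3176)
(P(-36, -4) + (f - ((-59 - 135) + 193)))² = (11 + (-367/85 - ((-59 - 135) + 193)))² = (11 + (-367/85 - (-194 + 193)))² = (11 + (-367/85 - 1*(-1)))² = (11 + (-367/85 + 1))² = (11 - 282/85)² = (653/85)² = 426409/7225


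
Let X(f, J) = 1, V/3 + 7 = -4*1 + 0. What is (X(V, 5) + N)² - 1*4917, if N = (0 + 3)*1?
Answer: -4901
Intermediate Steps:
V = -33 (V = -21 + 3*(-4*1 + 0) = -21 + 3*(-4 + 0) = -21 + 3*(-4) = -21 - 12 = -33)
N = 3 (N = 3*1 = 3)
(X(V, 5) + N)² - 1*4917 = (1 + 3)² - 1*4917 = 4² - 4917 = 16 - 4917 = -4901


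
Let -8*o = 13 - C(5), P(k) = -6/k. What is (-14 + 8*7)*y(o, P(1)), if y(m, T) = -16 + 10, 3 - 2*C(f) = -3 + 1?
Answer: -252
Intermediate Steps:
C(f) = 5/2 (C(f) = 3/2 - (-3 + 1)/2 = 3/2 - 1/2*(-2) = 3/2 + 1 = 5/2)
o = -21/16 (o = -(13 - 1*5/2)/8 = -(13 - 5/2)/8 = -1/8*21/2 = -21/16 ≈ -1.3125)
y(m, T) = -6
(-14 + 8*7)*y(o, P(1)) = (-14 + 8*7)*(-6) = (-14 + 56)*(-6) = 42*(-6) = -252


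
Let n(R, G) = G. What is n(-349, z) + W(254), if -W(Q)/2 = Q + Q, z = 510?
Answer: -506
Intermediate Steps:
W(Q) = -4*Q (W(Q) = -2*(Q + Q) = -4*Q)
n(-349, z) + W(254) = 510 - 4*254 = 510 - 1016 = -506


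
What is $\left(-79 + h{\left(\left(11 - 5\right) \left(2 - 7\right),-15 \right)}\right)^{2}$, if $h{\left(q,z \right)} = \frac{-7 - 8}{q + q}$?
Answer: $\frac{99225}{16} \approx 6201.6$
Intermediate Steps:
$h{\left(q,z \right)} = - \frac{15}{2 q}$
$\left(-79 + h{\left(\left(11 - 5\right) \left(2 - 7\right),-15 \right)}\right)^{2} = \left(-79 - \frac{15}{2 \left(11 - 5\right) \left(2 - 7\right)}\right)^{2} = \left(-79 - \frac{15}{2 \cdot 6 \left(-5\right)}\right)^{2} = \left(-79 - \frac{15}{2 \left(-30\right)}\right)^{2} = \left(-79 - - \frac{1}{4}\right)^{2} = \left(-79 + \frac{1}{4}\right)^{2} = \left(- \frac{315}{4}\right)^{2} = \frac{99225}{16}$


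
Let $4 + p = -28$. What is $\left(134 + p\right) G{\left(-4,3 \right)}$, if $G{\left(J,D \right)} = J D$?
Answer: $-1224$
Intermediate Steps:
$p = -32$ ($p = -4 - 28 = -32$)
$G{\left(J,D \right)} = D J$
$\left(134 + p\right) G{\left(-4,3 \right)} = \left(134 - 32\right) 3 \left(-4\right) = 102 \left(-12\right) = -1224$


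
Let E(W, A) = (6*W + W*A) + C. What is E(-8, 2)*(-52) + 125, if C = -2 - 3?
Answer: 3713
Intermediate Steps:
C = -5
E(W, A) = -5 + 6*W + A*W (E(W, A) = (6*W + W*A) - 5 = (6*W + A*W) - 5 = -5 + 6*W + A*W)
E(-8, 2)*(-52) + 125 = (-5 + 6*(-8) + 2*(-8))*(-52) + 125 = (-5 - 48 - 16)*(-52) + 125 = -69*(-52) + 125 = 3588 + 125 = 3713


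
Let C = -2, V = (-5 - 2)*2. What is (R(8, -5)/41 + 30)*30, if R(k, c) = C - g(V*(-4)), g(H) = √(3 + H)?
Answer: 36840/41 - 30*√59/41 ≈ 892.92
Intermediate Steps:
V = -14 (V = -7*2 = -14)
R(k, c) = -2 - √59 (R(k, c) = -2 - √(3 - 14*(-4)) = -2 - √(3 + 56) = -2 - √59)
(R(8, -5)/41 + 30)*30 = ((-2 - √59)/41 + 30)*30 = ((-2 - √59)*(1/41) + 30)*30 = ((-2/41 - √59/41) + 30)*30 = (1228/41 - √59/41)*30 = 36840/41 - 30*√59/41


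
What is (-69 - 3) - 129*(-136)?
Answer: 17472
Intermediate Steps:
(-69 - 3) - 129*(-136) = -72 + 17544 = 17472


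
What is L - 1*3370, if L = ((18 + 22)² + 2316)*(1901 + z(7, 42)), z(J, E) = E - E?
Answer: 7440946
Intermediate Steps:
z(J, E) = 0
L = 7444316 (L = ((18 + 22)² + 2316)*(1901 + 0) = (40² + 2316)*1901 = (1600 + 2316)*1901 = 3916*1901 = 7444316)
L - 1*3370 = 7444316 - 1*3370 = 7444316 - 3370 = 7440946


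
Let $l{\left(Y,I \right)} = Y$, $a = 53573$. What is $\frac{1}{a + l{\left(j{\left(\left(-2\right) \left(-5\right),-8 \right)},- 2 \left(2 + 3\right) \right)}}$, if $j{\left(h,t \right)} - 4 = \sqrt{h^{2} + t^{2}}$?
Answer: $\frac{53577}{2870494765} - \frac{2 \sqrt{41}}{2870494765} \approx 1.866 \cdot 10^{-5}$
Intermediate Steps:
$j{\left(h,t \right)} = 4 + \sqrt{h^{2} + t^{2}}$
$\frac{1}{a + l{\left(j{\left(\left(-2\right) \left(-5\right),-8 \right)},- 2 \left(2 + 3\right) \right)}} = \frac{1}{53573 + \left(4 + \sqrt{\left(\left(-2\right) \left(-5\right)\right)^{2} + \left(-8\right)^{2}}\right)} = \frac{1}{53573 + \left(4 + \sqrt{10^{2} + 64}\right)} = \frac{1}{53573 + \left(4 + \sqrt{100 + 64}\right)} = \frac{1}{53573 + \left(4 + \sqrt{164}\right)} = \frac{1}{53573 + \left(4 + 2 \sqrt{41}\right)} = \frac{1}{53577 + 2 \sqrt{41}}$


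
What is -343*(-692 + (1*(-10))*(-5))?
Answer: 220206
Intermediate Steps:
-343*(-692 + (1*(-10))*(-5)) = -343*(-692 - 10*(-5)) = -343*(-692 + 50) = -343*(-642) = 220206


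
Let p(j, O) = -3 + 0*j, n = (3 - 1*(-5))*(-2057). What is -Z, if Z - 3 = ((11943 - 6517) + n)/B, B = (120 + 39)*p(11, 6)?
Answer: -12461/477 ≈ -26.124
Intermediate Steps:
n = -16456 (n = (3 + 5)*(-2057) = 8*(-2057) = -16456)
p(j, O) = -3 (p(j, O) = -3 + 0 = -3)
B = -477 (B = (120 + 39)*(-3) = 159*(-3) = -477)
Z = 12461/477 (Z = 3 + ((11943 - 6517) - 16456)/(-477) = 3 + (5426 - 16456)*(-1/477) = 3 - 11030*(-1/477) = 3 + 11030/477 = 12461/477 ≈ 26.124)
-Z = -1*12461/477 = -12461/477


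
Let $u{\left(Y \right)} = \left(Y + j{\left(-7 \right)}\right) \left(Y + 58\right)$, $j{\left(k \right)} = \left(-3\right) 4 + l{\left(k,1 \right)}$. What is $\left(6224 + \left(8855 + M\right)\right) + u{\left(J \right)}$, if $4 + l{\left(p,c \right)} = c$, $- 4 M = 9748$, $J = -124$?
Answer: $21816$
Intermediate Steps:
$M = -2437$ ($M = \left(- \frac{1}{4}\right) 9748 = -2437$)
$l{\left(p,c \right)} = -4 + c$
$j{\left(k \right)} = -15$ ($j{\left(k \right)} = \left(-3\right) 4 + \left(-4 + 1\right) = -12 - 3 = -15$)
$u{\left(Y \right)} = \left(-15 + Y\right) \left(58 + Y\right)$ ($u{\left(Y \right)} = \left(Y - 15\right) \left(Y + 58\right) = \left(-15 + Y\right) \left(58 + Y\right)$)
$\left(6224 + \left(8855 + M\right)\right) + u{\left(J \right)} = \left(6224 + \left(8855 - 2437\right)\right) + \left(-870 + \left(-124\right)^{2} + 43 \left(-124\right)\right) = \left(6224 + 6418\right) - -9174 = 12642 + 9174 = 21816$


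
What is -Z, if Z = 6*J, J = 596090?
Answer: -3576540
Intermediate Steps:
Z = 3576540 (Z = 6*596090 = 3576540)
-Z = -1*3576540 = -3576540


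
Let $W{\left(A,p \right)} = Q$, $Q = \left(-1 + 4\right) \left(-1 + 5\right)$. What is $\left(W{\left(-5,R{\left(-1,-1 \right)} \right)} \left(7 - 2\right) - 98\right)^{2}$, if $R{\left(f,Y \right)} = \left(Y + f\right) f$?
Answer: $1444$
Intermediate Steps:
$R{\left(f,Y \right)} = f \left(Y + f\right)$
$Q = 12$ ($Q = 3 \cdot 4 = 12$)
$W{\left(A,p \right)} = 12$
$\left(W{\left(-5,R{\left(-1,-1 \right)} \right)} \left(7 - 2\right) - 98\right)^{2} = \left(12 \left(7 - 2\right) - 98\right)^{2} = \left(12 \cdot 5 - 98\right)^{2} = \left(60 - 98\right)^{2} = \left(-38\right)^{2} = 1444$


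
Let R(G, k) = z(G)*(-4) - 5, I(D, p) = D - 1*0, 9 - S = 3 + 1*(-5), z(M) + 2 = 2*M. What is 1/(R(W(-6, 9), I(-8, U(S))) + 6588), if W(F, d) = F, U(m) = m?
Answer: 1/6639 ≈ 0.00015063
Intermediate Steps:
z(M) = -2 + 2*M
S = 11 (S = 9 - (3 + 1*(-5)) = 9 - (3 - 5) = 9 - 1*(-2) = 9 + 2 = 11)
I(D, p) = D (I(D, p) = D + 0 = D)
R(G, k) = 3 - 8*G (R(G, k) = (-2 + 2*G)*(-4) - 5 = (8 - 8*G) - 5 = 3 - 8*G)
1/(R(W(-6, 9), I(-8, U(S))) + 6588) = 1/((3 - 8*(-6)) + 6588) = 1/((3 + 48) + 6588) = 1/(51 + 6588) = 1/6639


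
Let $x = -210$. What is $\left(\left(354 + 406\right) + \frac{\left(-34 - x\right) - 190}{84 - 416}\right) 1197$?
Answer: $\frac{151021899}{166} \approx 9.0977 \cdot 10^{5}$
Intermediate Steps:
$\left(\left(354 + 406\right) + \frac{\left(-34 - x\right) - 190}{84 - 416}\right) 1197 = \left(\left(354 + 406\right) + \frac{\left(-34 - -210\right) - 190}{84 - 416}\right) 1197 = \left(760 + \frac{\left(-34 + 210\right) - 190}{-332}\right) 1197 = \left(760 + \left(176 - 190\right) \left(- \frac{1}{332}\right)\right) 1197 = \left(760 - - \frac{7}{166}\right) 1197 = \left(760 + \frac{7}{166}\right) 1197 = \frac{126167}{166} \cdot 1197 = \frac{151021899}{166}$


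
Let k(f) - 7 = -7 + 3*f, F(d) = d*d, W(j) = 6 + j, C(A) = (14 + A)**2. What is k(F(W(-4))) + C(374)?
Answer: 150556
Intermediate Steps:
F(d) = d**2
k(f) = 3*f (k(f) = 7 + (-7 + 3*f) = 3*f)
k(F(W(-4))) + C(374) = 3*(6 - 4)**2 + (14 + 374)**2 = 3*2**2 + 388**2 = 3*4 + 150544 = 12 + 150544 = 150556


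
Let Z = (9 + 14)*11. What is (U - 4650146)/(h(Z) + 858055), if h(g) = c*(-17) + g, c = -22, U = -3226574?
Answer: -3938360/429341 ≈ -9.1730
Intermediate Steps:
Z = 253 (Z = 23*11 = 253)
h(g) = 374 + g (h(g) = -22*(-17) + g = 374 + g)
(U - 4650146)/(h(Z) + 858055) = (-3226574 - 4650146)/((374 + 253) + 858055) = -7876720/(627 + 858055) = -7876720/858682 = -7876720*1/858682 = -3938360/429341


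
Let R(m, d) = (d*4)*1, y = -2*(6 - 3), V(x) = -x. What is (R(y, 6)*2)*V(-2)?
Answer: 96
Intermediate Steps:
y = -6 (y = -2*3 = -6)
R(m, d) = 4*d (R(m, d) = (4*d)*1 = 4*d)
(R(y, 6)*2)*V(-2) = ((4*6)*2)*(-1*(-2)) = (24*2)*2 = 48*2 = 96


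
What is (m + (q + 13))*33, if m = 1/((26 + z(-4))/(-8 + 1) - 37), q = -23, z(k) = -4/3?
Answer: -281523/851 ≈ -330.81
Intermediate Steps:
z(k) = -4/3 (z(k) = -4*1/3 = -4/3)
m = -21/851 (m = 1/((26 - 4/3)/(-8 + 1) - 37) = 1/((74/3)/(-7) - 37) = 1/((74/3)*(-1/7) - 37) = 1/(-74/21 - 37) = 1/(-851/21) = -21/851 ≈ -0.024677)
(m + (q + 13))*33 = (-21/851 + (-23 + 13))*33 = (-21/851 - 10)*33 = -8531/851*33 = -281523/851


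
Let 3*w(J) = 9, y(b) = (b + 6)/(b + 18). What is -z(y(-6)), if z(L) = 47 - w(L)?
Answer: -44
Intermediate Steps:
y(b) = (6 + b)/(18 + b)
w(J) = 3 (w(J) = (⅓)*9 = 3)
z(L) = 44 (z(L) = 47 - 1*3 = 47 - 3 = 44)
-z(y(-6)) = -1*44 = -44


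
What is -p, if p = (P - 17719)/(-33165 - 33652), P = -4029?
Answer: -21748/66817 ≈ -0.32549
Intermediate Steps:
p = 21748/66817 (p = (-4029 - 17719)/(-33165 - 33652) = -21748/(-66817) = -21748*(-1/66817) = 21748/66817 ≈ 0.32549)
-p = -1*21748/66817 = -21748/66817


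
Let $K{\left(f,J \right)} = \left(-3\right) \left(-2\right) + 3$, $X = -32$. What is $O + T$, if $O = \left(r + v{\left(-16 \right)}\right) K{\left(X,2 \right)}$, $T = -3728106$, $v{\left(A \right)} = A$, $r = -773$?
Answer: $-3735207$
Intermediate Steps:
$K{\left(f,J \right)} = 9$ ($K{\left(f,J \right)} = 6 + 3 = 9$)
$O = -7101$ ($O = \left(-773 - 16\right) 9 = \left(-789\right) 9 = -7101$)
$O + T = -7101 - 3728106 = -3735207$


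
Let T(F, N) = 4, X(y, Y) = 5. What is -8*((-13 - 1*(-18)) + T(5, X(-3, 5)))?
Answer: -72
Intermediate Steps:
-8*((-13 - 1*(-18)) + T(5, X(-3, 5))) = -8*((-13 - 1*(-18)) + 4) = -8*((-13 + 18) + 4) = -8*(5 + 4) = -8*9 = -72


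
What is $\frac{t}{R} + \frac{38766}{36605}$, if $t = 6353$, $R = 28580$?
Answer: $\frac{268096769}{209234180} \approx 1.2813$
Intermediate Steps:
$\frac{t}{R} + \frac{38766}{36605} = \frac{6353}{28580} + \frac{38766}{36605} = \frac{268096769}{209234180}$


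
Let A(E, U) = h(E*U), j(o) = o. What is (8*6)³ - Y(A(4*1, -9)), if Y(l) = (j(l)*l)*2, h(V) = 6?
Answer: 110520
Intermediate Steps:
A(E, U) = 6
Y(l) = 2*l² (Y(l) = (l*l)*2 = l²*2 = 2*l²)
(8*6)³ - Y(A(4*1, -9)) = (8*6)³ - 2*6² = 48³ - 2*36 = 110592 - 1*72 = 110592 - 72 = 110520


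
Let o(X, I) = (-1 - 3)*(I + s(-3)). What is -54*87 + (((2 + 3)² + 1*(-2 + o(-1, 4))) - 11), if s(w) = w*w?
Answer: -4738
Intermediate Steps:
s(w) = w²
o(X, I) = -36 - 4*I (o(X, I) = (-1 - 3)*(I + (-3)²) = -4*(I + 9) = -4*(9 + I) = -36 - 4*I)
-54*87 + (((2 + 3)² + 1*(-2 + o(-1, 4))) - 11) = -54*87 + (((2 + 3)² + 1*(-2 + (-36 - 4*4))) - 11) = -4698 + ((5² + 1*(-2 + (-36 - 16))) - 11) = -4698 + ((25 + 1*(-2 - 52)) - 11) = -4698 + ((25 + 1*(-54)) - 11) = -4698 + ((25 - 54) - 11) = -4698 + (-29 - 11) = -4698 - 40 = -4738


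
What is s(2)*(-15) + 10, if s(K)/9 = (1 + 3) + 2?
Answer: -800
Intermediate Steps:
s(K) = 54 (s(K) = 9*((1 + 3) + 2) = 9*(4 + 2) = 9*6 = 54)
s(2)*(-15) + 10 = 54*(-15) + 10 = -810 + 10 = -800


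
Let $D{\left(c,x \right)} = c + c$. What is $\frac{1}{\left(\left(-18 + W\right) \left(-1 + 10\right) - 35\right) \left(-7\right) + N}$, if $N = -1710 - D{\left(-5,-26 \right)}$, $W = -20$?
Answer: $\frac{1}{939} \approx 0.001065$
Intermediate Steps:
$D{\left(c,x \right)} = 2 c$
$N = -1700$ ($N = -1710 - 2 \left(-5\right) = -1710 - -10 = -1710 + 10 = -1700$)
$\frac{1}{\left(\left(-18 + W\right) \left(-1 + 10\right) - 35\right) \left(-7\right) + N} = \frac{1}{\left(\left(-18 - 20\right) \left(-1 + 10\right) - 35\right) \left(-7\right) - 1700} = \frac{1}{\left(\left(-38\right) 9 - 35\right) \left(-7\right) - 1700} = \frac{1}{\left(-342 - 35\right) \left(-7\right) - 1700} = \frac{1}{\left(-377\right) \left(-7\right) - 1700} = \frac{1}{2639 - 1700} = \frac{1}{939}$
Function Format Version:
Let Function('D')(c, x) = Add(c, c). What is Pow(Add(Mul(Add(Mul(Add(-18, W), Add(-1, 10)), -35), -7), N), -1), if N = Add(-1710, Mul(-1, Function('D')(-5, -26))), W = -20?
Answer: Rational(1, 939) ≈ 0.0010650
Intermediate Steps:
Function('D')(c, x) = Mul(2, c)
N = -1700 (N = Add(-1710, Mul(-1, Mul(2, -5))) = Add(-1710, Mul(-1, -10)) = Add(-1710, 10) = -1700)
Pow(Add(Mul(Add(Mul(Add(-18, W), Add(-1, 10)), -35), -7), N), -1) = Pow(Add(Mul(Add(Mul(Add(-18, -20), Add(-1, 10)), -35), -7), -1700), -1) = Pow(Add(Mul(Add(Mul(-38, 9), -35), -7), -1700), -1) = Pow(Add(Mul(Add(-342, -35), -7), -1700), -1) = Pow(Add(Mul(-377, -7), -1700), -1) = Pow(Add(2639, -1700), -1) = Pow(939, -1) = Rational(1, 939)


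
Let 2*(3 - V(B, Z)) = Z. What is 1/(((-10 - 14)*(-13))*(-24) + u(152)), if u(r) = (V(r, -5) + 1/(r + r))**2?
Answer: -92416/689212079 ≈ -0.00013409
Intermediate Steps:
V(B, Z) = 3 - Z/2
u(r) = (11/2 + 1/(2*r))**2 (u(r) = ((3 - 1/2*(-5)) + 1/(r + r))**2 = ((3 + 5/2) + 1/(2*r))**2 = (11/2 + 1/(2*r))**2)
1/(((-10 - 14)*(-13))*(-24) + u(152)) = 1/(((-10 - 14)*(-13))*(-24) + (1/4)*(1 + 11*152)**2/152**2) = 1/(-24*(-13)*(-24) + (1/4)*(1/23104)*(1 + 1672)**2) = 1/(312*(-24) + (1/4)*(1/23104)*1673**2) = 1/(-7488 + (1/4)*(1/23104)*2798929) = 1/(-7488 + 2798929/92416) = 1/(-689212079/92416) = -92416/689212079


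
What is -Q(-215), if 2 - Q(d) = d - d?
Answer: -2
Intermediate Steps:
Q(d) = 2 (Q(d) = 2 - (d - d) = 2 - 1*0 = 2 + 0 = 2)
-Q(-215) = -1*2 = -2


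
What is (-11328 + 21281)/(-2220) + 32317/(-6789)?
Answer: -1255087/135780 ≈ -9.2435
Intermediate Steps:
(-11328 + 21281)/(-2220) + 32317/(-6789) = 9953*(-1/2220) + 32317*(-1/6789) = -269/60 - 32317/6789 = -1255087/135780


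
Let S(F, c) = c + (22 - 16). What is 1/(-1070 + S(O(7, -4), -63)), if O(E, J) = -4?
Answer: -1/1127 ≈ -0.00088731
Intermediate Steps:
S(F, c) = 6 + c (S(F, c) = c + 6 = 6 + c)
1/(-1070 + S(O(7, -4), -63)) = 1/(-1070 + (6 - 63)) = 1/(-1070 - 57) = 1/(-1127) = -1/1127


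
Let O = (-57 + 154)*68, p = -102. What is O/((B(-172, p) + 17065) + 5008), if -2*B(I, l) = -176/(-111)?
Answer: 732156/2450015 ≈ 0.29884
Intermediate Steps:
B(I, l) = -88/111 (B(I, l) = -(-88)/(-111) = -(-88)*(-1)/111 = -½*176/111 = -88/111)
O = 6596 (O = 97*68 = 6596)
O/((B(-172, p) + 17065) + 5008) = 6596/((-88/111 + 17065) + 5008) = 6596/(1894127/111 + 5008) = 6596/(2450015/111) = 6596*(111/2450015) = 732156/2450015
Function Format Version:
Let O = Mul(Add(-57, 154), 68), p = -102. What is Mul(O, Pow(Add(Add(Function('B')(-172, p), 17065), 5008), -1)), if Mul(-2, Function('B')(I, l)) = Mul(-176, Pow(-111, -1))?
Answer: Rational(732156, 2450015) ≈ 0.29884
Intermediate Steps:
Function('B')(I, l) = Rational(-88, 111) (Function('B')(I, l) = Mul(Rational(-1, 2), Mul(-176, Pow(-111, -1))) = Mul(Rational(-1, 2), Mul(-176, Rational(-1, 111))) = Mul(Rational(-1, 2), Rational(176, 111)) = Rational(-88, 111))
O = 6596 (O = Mul(97, 68) = 6596)
Mul(O, Pow(Add(Add(Function('B')(-172, p), 17065), 5008), -1)) = Mul(6596, Pow(Add(Add(Rational(-88, 111), 17065), 5008), -1)) = Mul(6596, Pow(Add(Rational(1894127, 111), 5008), -1)) = Mul(6596, Pow(Rational(2450015, 111), -1)) = Mul(6596, Rational(111, 2450015)) = Rational(732156, 2450015)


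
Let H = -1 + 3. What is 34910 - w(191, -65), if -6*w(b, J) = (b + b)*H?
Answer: 105112/3 ≈ 35037.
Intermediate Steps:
H = 2
w(b, J) = -2*b/3 (w(b, J) = -(b + b)*2/6 = -2*b*2/6 = -2*b/3)
34910 - w(191, -65) = 34910 - (-2)*191/3 = 34910 - 1*(-382/3) = 34910 + 382/3 = 105112/3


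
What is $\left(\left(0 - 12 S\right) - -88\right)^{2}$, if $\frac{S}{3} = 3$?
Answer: $400$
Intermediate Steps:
$S = 9$ ($S = 3 \cdot 3 = 9$)
$\left(\left(0 - 12 S\right) - -88\right)^{2} = \left(\left(0 - 108\right) - -88\right)^{2} = \left(\left(0 - 108\right) + 88\right)^{2} = \left(-108 + 88\right)^{2} = \left(-20\right)^{2} = 400$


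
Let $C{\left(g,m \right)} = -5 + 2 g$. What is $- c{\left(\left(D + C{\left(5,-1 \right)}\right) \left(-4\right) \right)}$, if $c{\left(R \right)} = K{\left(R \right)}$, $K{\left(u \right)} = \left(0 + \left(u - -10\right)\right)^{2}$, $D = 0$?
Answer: $-100$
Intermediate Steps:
$K{\left(u \right)} = \left(10 + u\right)^{2}$ ($K{\left(u \right)} = \left(0 + \left(u + 10\right)\right)^{2} = \left(0 + \left(10 + u\right)\right)^{2} = \left(10 + u\right)^{2}$)
$c{\left(R \right)} = \left(10 + R\right)^{2}$
$- c{\left(\left(D + C{\left(5,-1 \right)}\right) \left(-4\right) \right)} = - \left(10 + \left(0 + \left(-5 + 2 \cdot 5\right)\right) \left(-4\right)\right)^{2} = - \left(10 + \left(0 + \left(-5 + 10\right)\right) \left(-4\right)\right)^{2} = - \left(10 + \left(0 + 5\right) \left(-4\right)\right)^{2} = - \left(10 + 5 \left(-4\right)\right)^{2} = - \left(10 - 20\right)^{2} = - \left(-10\right)^{2} = \left(-1\right) 100 = -100$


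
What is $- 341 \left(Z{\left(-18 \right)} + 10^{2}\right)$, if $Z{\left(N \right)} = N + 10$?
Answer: $-31372$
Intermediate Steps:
$Z{\left(N \right)} = 10 + N$
$- 341 \left(Z{\left(-18 \right)} + 10^{2}\right) = - 341 \left(\left(10 - 18\right) + 10^{2}\right) = - 341 \left(-8 + 100\right) = \left(-341\right) 92 = -31372$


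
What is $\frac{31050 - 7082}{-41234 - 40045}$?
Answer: $- \frac{23968}{81279} \approx -0.29489$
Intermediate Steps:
$\frac{31050 - 7082}{-41234 - 40045} = \frac{23968}{-81279} = 23968 \left(- \frac{1}{81279}\right) = - \frac{23968}{81279}$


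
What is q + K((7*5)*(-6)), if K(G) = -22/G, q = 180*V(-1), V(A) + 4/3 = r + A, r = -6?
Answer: -157489/105 ≈ -1499.9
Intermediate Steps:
V(A) = -22/3 + A (V(A) = -4/3 + (-6 + A) = -22/3 + A)
q = -1500 (q = 180*(-22/3 - 1) = 180*(-25/3) = -1500)
q + K((7*5)*(-6)) = -1500 - 22/((7*5)*(-6)) = -1500 - 22/(35*(-6)) = -1500 - 22/(-210) = -1500 - 22*(-1/210) = -1500 + 11/105 = -157489/105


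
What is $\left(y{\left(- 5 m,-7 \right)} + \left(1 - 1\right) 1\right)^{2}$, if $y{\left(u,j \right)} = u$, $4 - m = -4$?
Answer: $1600$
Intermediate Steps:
$m = 8$ ($m = 4 - -4 = 4 + 4 = 8$)
$\left(y{\left(- 5 m,-7 \right)} + \left(1 - 1\right) 1\right)^{2} = \left(\left(-5\right) 8 + \left(1 - 1\right) 1\right)^{2} = \left(-40 + 0 \cdot 1\right)^{2} = \left(-40 + 0\right)^{2} = \left(-40\right)^{2} = 1600$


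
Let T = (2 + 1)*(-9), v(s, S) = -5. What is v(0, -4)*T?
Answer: 135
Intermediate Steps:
T = -27 (T = 3*(-9) = -27)
v(0, -4)*T = -5*(-27) = 135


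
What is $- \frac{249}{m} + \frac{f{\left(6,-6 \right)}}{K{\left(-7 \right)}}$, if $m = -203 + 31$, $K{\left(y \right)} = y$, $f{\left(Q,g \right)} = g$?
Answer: $\frac{2775}{1204} \approx 2.3048$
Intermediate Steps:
$m = -172$
$- \frac{249}{m} + \frac{f{\left(6,-6 \right)}}{K{\left(-7 \right)}} = - \frac{249}{-172} - \frac{6}{-7} = \left(-249\right) \left(- \frac{1}{172}\right) - - \frac{6}{7} = \frac{249}{172} + \frac{6}{7} = \frac{2775}{1204}$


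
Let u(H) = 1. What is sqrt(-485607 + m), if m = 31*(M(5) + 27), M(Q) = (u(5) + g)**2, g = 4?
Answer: I*sqrt(483995) ≈ 695.7*I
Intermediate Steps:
M(Q) = 25 (M(Q) = (1 + 4)**2 = 5**2 = 25)
m = 1612 (m = 31*(25 + 27) = 31*52 = 1612)
sqrt(-485607 + m) = sqrt(-485607 + 1612) = sqrt(-483995) = I*sqrt(483995)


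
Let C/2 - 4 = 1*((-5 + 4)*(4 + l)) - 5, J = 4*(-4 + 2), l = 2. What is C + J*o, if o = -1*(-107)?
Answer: -870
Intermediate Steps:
J = -8 (J = 4*(-2) = -8)
C = -14 (C = 8 + 2*(1*((-5 + 4)*(4 + 2)) - 5) = 8 + 2*(1*(-1*6) - 5) = 8 + 2*(1*(-6) - 5) = 8 + 2*(-6 - 5) = 8 + 2*(-11) = 8 - 22 = -14)
o = 107
C + J*o = -14 - 8*107 = -14 - 856 = -870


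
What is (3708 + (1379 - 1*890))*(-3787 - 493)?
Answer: -17963160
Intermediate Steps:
(3708 + (1379 - 1*890))*(-3787 - 493) = (3708 + (1379 - 890))*(-4280) = (3708 + 489)*(-4280) = 4197*(-4280) = -17963160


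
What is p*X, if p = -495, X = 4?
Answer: -1980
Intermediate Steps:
p*X = -495*4 = -1980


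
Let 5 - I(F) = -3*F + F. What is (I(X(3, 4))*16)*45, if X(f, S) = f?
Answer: 7920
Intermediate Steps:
I(F) = 5 + 2*F (I(F) = 5 - (-3*F + F) = 5 - (-2)*F = 5 + 2*F)
(I(X(3, 4))*16)*45 = ((5 + 2*3)*16)*45 = ((5 + 6)*16)*45 = (11*16)*45 = 176*45 = 7920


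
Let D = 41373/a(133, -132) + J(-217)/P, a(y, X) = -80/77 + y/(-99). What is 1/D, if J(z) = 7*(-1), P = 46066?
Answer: -76054966/1320780823831 ≈ -5.7583e-5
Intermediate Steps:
J(z) = -7
a(y, X) = -80/77 - y/99 (a(y, X) = -80*1/77 + y*(-1/99) = -80/77 - y/99)
D = -1320780823831/76054966 (D = 41373/(-80/77 - 1/99*133) - 7/46066 = 41373/(-80/77 - 133/99) - 7*1/46066 = 41373/(-1651/693) - 7/46066 = 41373*(-693/1651) - 7/46066 = -28671489/1651 - 7/46066 = -1320780823831/76054966 ≈ -17366.)
1/D = 1/(-1320780823831/76054966) = -76054966/1320780823831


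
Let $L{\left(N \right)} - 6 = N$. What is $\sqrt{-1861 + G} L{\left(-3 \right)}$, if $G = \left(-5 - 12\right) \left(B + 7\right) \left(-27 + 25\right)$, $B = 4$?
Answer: $3 i \sqrt{1487} \approx 115.68 i$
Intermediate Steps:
$L{\left(N \right)} = 6 + N$
$G = 374$ ($G = \left(-5 - 12\right) \left(4 + 7\right) \left(-27 + 25\right) = \left(-17\right) 11 \left(-2\right) = \left(-187\right) \left(-2\right) = 374$)
$\sqrt{-1861 + G} L{\left(-3 \right)} = \sqrt{-1861 + 374} \left(6 - 3\right) = \sqrt{-1487} \cdot 3 = i \sqrt{1487} \cdot 3 = 3 i \sqrt{1487}$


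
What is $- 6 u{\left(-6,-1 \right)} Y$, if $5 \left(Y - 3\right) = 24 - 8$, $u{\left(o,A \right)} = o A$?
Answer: $- \frac{1116}{5} \approx -223.2$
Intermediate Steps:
$u{\left(o,A \right)} = A o$
$Y = \frac{31}{5}$ ($Y = 3 + \frac{24 - 8}{5} = 3 + \frac{1}{5} \cdot 16 = 3 + \frac{16}{5} = \frac{31}{5} \approx 6.2$)
$- 6 u{\left(-6,-1 \right)} Y = - 6 \left(\left(-1\right) \left(-6\right)\right) \frac{31}{5} = \left(-6\right) 6 \cdot \frac{31}{5} = \left(-36\right) \frac{31}{5} = - \frac{1116}{5}$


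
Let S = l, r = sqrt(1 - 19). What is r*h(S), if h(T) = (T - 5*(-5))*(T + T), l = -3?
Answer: -396*I*sqrt(2) ≈ -560.03*I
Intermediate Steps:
r = 3*I*sqrt(2) (r = sqrt(-18) = 3*I*sqrt(2) ≈ 4.2426*I)
S = -3
h(T) = 2*T*(25 + T) (h(T) = (T + 25)*(2*T) = (25 + T)*(2*T) = 2*T*(25 + T))
r*h(S) = (3*I*sqrt(2))*(2*(-3)*(25 - 3)) = (3*I*sqrt(2))*(2*(-3)*22) = (3*I*sqrt(2))*(-132) = -396*I*sqrt(2)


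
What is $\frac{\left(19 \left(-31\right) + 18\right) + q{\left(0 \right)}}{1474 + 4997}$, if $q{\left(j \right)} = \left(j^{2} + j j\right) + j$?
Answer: $- \frac{571}{6471} \approx -0.08824$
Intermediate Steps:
$q{\left(j \right)} = j + 2 j^{2}$ ($q{\left(j \right)} = \left(j^{2} + j^{2}\right) + j = 2 j^{2} + j = j + 2 j^{2}$)
$\frac{\left(19 \left(-31\right) + 18\right) + q{\left(0 \right)}}{1474 + 4997} = \frac{\left(19 \left(-31\right) + 18\right) + 0 \left(1 + 2 \cdot 0\right)}{1474 + 4997} = \frac{\left(-589 + 18\right) + 0 \left(1 + 0\right)}{6471} = \left(-571 + 0 \cdot 1\right) \frac{1}{6471} = \left(-571 + 0\right) \frac{1}{6471} = \left(-571\right) \frac{1}{6471} = - \frac{571}{6471}$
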